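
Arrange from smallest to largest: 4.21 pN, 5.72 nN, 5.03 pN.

4.21 pN < 5.03 pN < 5.72 nN

4.21 pN = 0.00000000000421 N
5.72 nN = 0.00000000572 N
5.03 pN = 0.00000000000503 N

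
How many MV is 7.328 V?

(no prefix) = 10^0, mega = 10^6; factor is 10^-6.
7.328 × 10^-6 = 0.000007328

0.000007328 MV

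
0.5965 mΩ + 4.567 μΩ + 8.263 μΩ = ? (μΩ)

In μΩ:
  0.5965 mΩ = 0.5965e3 μΩ = 596.5
  4.567 μΩ → 4.567
  8.263 μΩ → 8.263
Sum: 596.5 + 4.567 + 8.263 = 609.33

609.33 μΩ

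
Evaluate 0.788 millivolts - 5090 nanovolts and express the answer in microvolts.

In microvolts:
  0.788 millivolts = 0.788 × 10^3 microvolts = 788
  5090 nanovolts = 5090 × 10^-3 microvolts = 5.09
Difference: 788 - 5.09 = 782.91

782.91 microvolts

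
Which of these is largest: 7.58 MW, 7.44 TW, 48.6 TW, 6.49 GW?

48.6 TW

7.58 MW = 7580000 W
7.44 TW = 7440000000000 W
48.6 TW = 48600000000000 W
6.49 GW = 6490000000 W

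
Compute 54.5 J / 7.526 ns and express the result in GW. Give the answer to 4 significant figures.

7.242 GW

(54.5) / (7.526 × 10⁻⁹) = 7.24156 × 10⁹ W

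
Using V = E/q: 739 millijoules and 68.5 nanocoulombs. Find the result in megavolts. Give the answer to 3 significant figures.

(739e-3) / (68.5e-9) = 10.788e6 V

10.8 megavolts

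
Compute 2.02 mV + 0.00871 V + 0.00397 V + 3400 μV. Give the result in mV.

In mV:
  2.02 mV → 2.02
  0.00871 V = 0.00871 × 10^3 mV = 8.71
  0.00397 V = 0.00397 × 10^3 mV = 3.97
  3400 μV = 3400 × 10^-3 mV = 3.4
Sum: 2.02 + 8.71 + 3.97 + 3.4 = 18.1

18.1 mV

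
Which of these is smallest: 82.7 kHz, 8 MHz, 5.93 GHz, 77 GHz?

82.7 kHz

82.7 kHz = 82700 Hz
8 MHz = 8000000 Hz
5.93 GHz = 5930000000 Hz
77 GHz = 77000000000 Hz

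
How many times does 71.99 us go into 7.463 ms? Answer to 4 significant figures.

(7.463 × 10^-3) / (71.99 × 10^-6) = 0.10367 × 10^3

103.7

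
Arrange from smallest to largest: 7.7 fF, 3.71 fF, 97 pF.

7.7 fF = 0.0000000000000077 F
3.71 fF = 0.00000000000000371 F
97 pF = 0.000000000097 F

3.71 fF < 7.7 fF < 97 pF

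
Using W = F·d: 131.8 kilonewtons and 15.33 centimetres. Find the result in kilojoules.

20.20494 kilojoules

131.8e3 × 15.33e-2 = 2020.494e1 J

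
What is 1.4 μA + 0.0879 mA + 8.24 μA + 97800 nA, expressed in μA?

195.34 μA

In μA:
  1.4 μA → 1.4
  0.0879 mA = 0.0879 × 10^3 μA = 87.9
  8.24 μA → 8.24
  97800 nA = 97800 × 10^-3 μA = 97.8
Sum: 1.4 + 87.9 + 8.24 + 97.8 = 195.34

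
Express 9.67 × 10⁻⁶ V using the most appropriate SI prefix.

= 9.67 × 10⁻⁶ V; 10⁻⁶ is micro.

9.67 uV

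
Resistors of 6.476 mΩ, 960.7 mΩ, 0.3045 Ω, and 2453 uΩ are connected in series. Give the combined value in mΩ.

In mΩ:
  6.476 mΩ → 6.476
  960.7 mΩ → 960.7
  0.3045 Ω = 0.3045 × 10³ mΩ = 304.5
  2453 uΩ = 2453 × 10⁻³ mΩ = 2.453
Sum: 6.476 + 960.7 + 304.5 + 2.453 = 1274.129

1274.129 mΩ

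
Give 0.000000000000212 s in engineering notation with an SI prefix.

= 212 × 10⁻¹⁵ s; 10⁻¹⁵ is femto.

212 fs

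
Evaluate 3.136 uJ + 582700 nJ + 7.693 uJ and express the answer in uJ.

593.529 uJ

In uJ:
  3.136 uJ → 3.136
  582700 nJ = 582700 × 10^-3 uJ = 582.7
  7.693 uJ → 7.693
Sum: 3.136 + 582.7 + 7.693 = 593.529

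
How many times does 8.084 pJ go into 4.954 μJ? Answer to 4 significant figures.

(4.954 × 10⁻⁶) / (8.084 × 10⁻¹²) = 0.61282 × 10⁶

612800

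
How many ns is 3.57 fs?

femto = 10^-15, nano = 10^-9; factor is 10^-6.
3.57 × 10^-6 = 0.00000357

0.00000357 ns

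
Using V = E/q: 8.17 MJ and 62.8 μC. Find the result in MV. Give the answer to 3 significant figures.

(8.17 × 10⁶) / (62.8 × 10⁻⁶) = 0.1301 × 10¹² V

130000 MV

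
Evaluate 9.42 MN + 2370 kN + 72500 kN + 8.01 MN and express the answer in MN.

92.3 MN

In MN:
  9.42 MN → 9.42
  2370 kN = 2370e-3 MN = 2.37
  72500 kN = 72500e-3 MN = 72.5
  8.01 MN → 8.01
Sum: 9.42 + 2.37 + 72.5 + 8.01 = 92.3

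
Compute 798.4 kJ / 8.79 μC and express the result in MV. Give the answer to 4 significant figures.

(798.4e3) / (8.79e-6) = 90.8305e9 V

90830 MV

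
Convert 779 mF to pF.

milli = 1e-3, pico = 1e-12; factor is 1e9.
779 × 1e9 = 779000000000

779000000000 pF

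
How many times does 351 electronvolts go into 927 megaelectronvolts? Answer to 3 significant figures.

(927 × 10^6) / (351) = 2.641 × 10^6

2640000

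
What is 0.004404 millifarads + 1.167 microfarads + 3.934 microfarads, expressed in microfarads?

In microfarads:
  0.004404 millifarads = 0.004404 × 10^3 microfarads = 4.404
  1.167 microfarads → 1.167
  3.934 microfarads → 3.934
Sum: 4.404 + 1.167 + 3.934 = 9.505

9.505 microfarads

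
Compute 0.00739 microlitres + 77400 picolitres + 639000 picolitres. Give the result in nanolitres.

In nanolitres:
  0.00739 microlitres = 0.00739e3 nanolitres = 7.39
  77400 picolitres = 77400e-3 nanolitres = 77.4
  639000 picolitres = 639000e-3 nanolitres = 639
Sum: 7.39 + 77.4 + 639 = 723.79

723.79 nanolitres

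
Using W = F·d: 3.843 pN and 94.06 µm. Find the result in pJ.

3.843 × 10^-12 × 94.06 × 10^-6 = 361.47258 × 10^-18 J

0.00036147258 pJ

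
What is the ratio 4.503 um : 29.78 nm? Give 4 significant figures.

(4.503 × 10⁻⁶) / (29.78 × 10⁻⁹) = 0.15121 × 10³

151.2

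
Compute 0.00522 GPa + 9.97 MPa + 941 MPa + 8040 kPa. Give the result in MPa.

In MPa:
  0.00522 GPa = 0.00522 × 10^3 MPa = 5.22
  9.97 MPa → 9.97
  941 MPa → 941
  8040 kPa = 8040 × 10^-3 MPa = 8.04
Sum: 5.22 + 9.97 + 941 + 8.04 = 964.23

964.23 MPa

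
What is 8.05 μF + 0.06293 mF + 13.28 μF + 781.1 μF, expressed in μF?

865.36 μF

In μF:
  8.05 μF → 8.05
  0.06293 mF = 0.06293 × 10³ μF = 62.93
  13.28 μF → 13.28
  781.1 μF → 781.1
Sum: 8.05 + 62.93 + 13.28 + 781.1 = 865.36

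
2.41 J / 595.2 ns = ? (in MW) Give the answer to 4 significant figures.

4.049 MW

(2.41) / (595.2e-9) = 0.00404906e9 W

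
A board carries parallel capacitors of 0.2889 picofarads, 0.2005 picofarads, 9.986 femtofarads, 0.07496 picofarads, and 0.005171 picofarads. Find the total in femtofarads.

In femtofarads:
  0.2889 picofarads = 0.2889 × 10^3 femtofarads = 288.9
  0.2005 picofarads = 0.2005 × 10^3 femtofarads = 200.5
  9.986 femtofarads → 9.986
  0.07496 picofarads = 0.07496 × 10^3 femtofarads = 74.96
  0.005171 picofarads = 0.005171 × 10^3 femtofarads = 5.171
Sum: 288.9 + 200.5 + 9.986 + 74.96 + 5.171 = 579.517

579.517 femtofarads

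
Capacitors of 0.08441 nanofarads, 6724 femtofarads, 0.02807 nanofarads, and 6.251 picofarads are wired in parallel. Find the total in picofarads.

In picofarads:
  0.08441 nanofarads = 0.08441e3 picofarads = 84.41
  6724 femtofarads = 6724e-3 picofarads = 6.724
  0.02807 nanofarads = 0.02807e3 picofarads = 28.07
  6.251 picofarads → 6.251
Sum: 84.41 + 6.724 + 28.07 + 6.251 = 125.455

125.455 picofarads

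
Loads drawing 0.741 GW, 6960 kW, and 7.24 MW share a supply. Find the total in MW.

755.2 MW

In MW:
  0.741 GW = 0.741 × 10³ MW = 741
  6960 kW = 6960 × 10⁻³ MW = 6.96
  7.24 MW → 7.24
Sum: 741 + 6.96 + 7.24 = 755.2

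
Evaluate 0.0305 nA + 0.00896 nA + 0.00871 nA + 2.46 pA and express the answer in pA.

In pA:
  0.0305 nA = 0.0305 × 10^3 pA = 30.5
  0.00896 nA = 0.00896 × 10^3 pA = 8.96
  0.00871 nA = 0.00871 × 10^3 pA = 8.71
  2.46 pA → 2.46
Sum: 30.5 + 8.96 + 8.71 + 2.46 = 50.63

50.63 pA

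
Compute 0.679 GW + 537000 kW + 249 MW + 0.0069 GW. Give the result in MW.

In MW:
  0.679 GW = 0.679 × 10³ MW = 679
  537000 kW = 537000 × 10⁻³ MW = 537
  249 MW → 249
  0.0069 GW = 0.0069 × 10³ MW = 6.9
Sum: 679 + 537 + 249 + 6.9 = 1471.9

1471.9 MW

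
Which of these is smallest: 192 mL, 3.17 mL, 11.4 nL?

192 mL = 0.192 L
3.17 mL = 0.00317 L
11.4 nL = 0.0000000114 L

11.4 nL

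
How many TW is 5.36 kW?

kilo = 10^3, tera = 10^12; factor is 10^-9.
5.36 × 10^-9 = 0.00000000536

0.00000000536 TW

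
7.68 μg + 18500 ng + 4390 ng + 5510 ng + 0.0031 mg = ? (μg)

39.18 μg

In μg:
  7.68 μg → 7.68
  18500 ng = 18500e-3 μg = 18.5
  4390 ng = 4390e-3 μg = 4.39
  5510 ng = 5510e-3 μg = 5.51
  0.0031 mg = 0.0031e3 μg = 3.1
Sum: 7.68 + 18.5 + 4.39 + 5.51 + 3.1 = 39.18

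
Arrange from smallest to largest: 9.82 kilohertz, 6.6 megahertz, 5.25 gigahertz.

9.82 kilohertz = 9820 hertz
6.6 megahertz = 6600000 hertz
5.25 gigahertz = 5250000000 hertz

9.82 kilohertz < 6.6 megahertz < 5.25 gigahertz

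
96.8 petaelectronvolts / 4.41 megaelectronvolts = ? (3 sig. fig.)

22000000000

(96.8e15) / (4.41e6) = 21.95e9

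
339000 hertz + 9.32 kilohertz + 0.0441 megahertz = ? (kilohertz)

In kilohertz:
  339000 hertz = 339000 × 10⁻³ kilohertz = 339
  9.32 kilohertz → 9.32
  0.0441 megahertz = 0.0441 × 10³ kilohertz = 44.1
Sum: 339 + 9.32 + 44.1 = 392.42

392.42 kilohertz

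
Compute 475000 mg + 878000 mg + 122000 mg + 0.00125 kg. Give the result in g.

1476.25 g

In g:
  475000 mg = 475000e-3 g = 475
  878000 mg = 878000e-3 g = 878
  122000 mg = 122000e-3 g = 122
  0.00125 kg = 0.00125e3 g = 1.25
Sum: 475 + 878 + 122 + 1.25 = 1476.25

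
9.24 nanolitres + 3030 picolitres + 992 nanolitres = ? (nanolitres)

In nanolitres:
  9.24 nanolitres → 9.24
  3030 picolitres = 3030e-3 nanolitres = 3.03
  992 nanolitres → 992
Sum: 9.24 + 3.03 + 992 = 1004.27

1004.27 nanolitres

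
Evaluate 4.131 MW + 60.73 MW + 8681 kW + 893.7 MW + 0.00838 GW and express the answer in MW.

In MW:
  4.131 MW → 4.131
  60.73 MW → 60.73
  8681 kW = 8681e-3 MW = 8.681
  893.7 MW → 893.7
  0.00838 GW = 0.00838e3 MW = 8.38
Sum: 4.131 + 60.73 + 8.681 + 893.7 + 8.38 = 975.622

975.622 MW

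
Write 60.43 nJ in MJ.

nano = 10⁻⁹, mega = 10⁶; factor is 10⁻¹⁵.
60.43 × 10⁻¹⁵ = 0.00000000000006043

0.00000000000006043 MJ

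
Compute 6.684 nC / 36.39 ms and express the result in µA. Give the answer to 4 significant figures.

(6.684 × 10⁻⁹) / (36.39 × 10⁻³) = 0.183677 × 10⁻⁶ A

0.1837 µA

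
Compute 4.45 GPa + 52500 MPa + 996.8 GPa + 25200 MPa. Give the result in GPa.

In GPa:
  4.45 GPa → 4.45
  52500 MPa = 52500 × 10⁻³ GPa = 52.5
  996.8 GPa → 996.8
  25200 MPa = 25200 × 10⁻³ GPa = 25.2
Sum: 4.45 + 52.5 + 996.8 + 25.2 = 1078.95

1078.95 GPa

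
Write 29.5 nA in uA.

nano = 1e-9, micro = 1e-6; factor is 1e-3.
29.5 × 1e-3 = 0.0295

0.0295 uA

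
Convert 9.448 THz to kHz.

tera = 10^12, kilo = 10^3; factor is 10^9.
9.448 × 10^9 = 9448000000

9448000000 kHz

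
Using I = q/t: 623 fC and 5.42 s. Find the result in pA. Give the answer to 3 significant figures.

(623 × 10⁻¹⁵) / (5.42) = 114.94 × 10⁻¹⁵ A

0.115 pA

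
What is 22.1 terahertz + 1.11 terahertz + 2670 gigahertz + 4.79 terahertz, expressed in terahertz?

In terahertz:
  22.1 terahertz → 22.1
  1.11 terahertz → 1.11
  2670 gigahertz = 2670 × 10^-3 terahertz = 2.67
  4.79 terahertz → 4.79
Sum: 22.1 + 1.11 + 2.67 + 4.79 = 30.67

30.67 terahertz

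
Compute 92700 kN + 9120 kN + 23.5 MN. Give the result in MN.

125.32 MN

In MN:
  92700 kN = 92700 × 10⁻³ MN = 92.7
  9120 kN = 9120 × 10⁻³ MN = 9.12
  23.5 MN → 23.5
Sum: 92.7 + 9.12 + 23.5 = 125.32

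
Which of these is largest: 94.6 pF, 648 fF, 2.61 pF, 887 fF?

94.6 pF

94.6 pF = 0.0000000000946 F
648 fF = 0.000000000000648 F
2.61 pF = 0.00000000000261 F
887 fF = 0.000000000000887 F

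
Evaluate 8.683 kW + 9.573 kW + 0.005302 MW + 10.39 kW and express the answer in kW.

In kW:
  8.683 kW → 8.683
  9.573 kW → 9.573
  0.005302 MW = 0.005302 × 10^3 kW = 5.302
  10.39 kW → 10.39
Sum: 8.683 + 9.573 + 5.302 + 10.39 = 33.948

33.948 kW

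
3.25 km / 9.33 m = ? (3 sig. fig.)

(3.25 × 10^3) / (9.33) = 0.3483 × 10^3

348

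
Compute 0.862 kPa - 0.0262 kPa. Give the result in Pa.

In Pa:
  0.862 kPa = 0.862 × 10³ Pa = 862
  0.0262 kPa = 0.0262 × 10³ Pa = 26.2
Difference: 862 - 26.2 = 835.8

835.8 Pa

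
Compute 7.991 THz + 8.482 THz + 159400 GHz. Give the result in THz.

175.873 THz

In THz:
  7.991 THz → 7.991
  8.482 THz → 8.482
  159400 GHz = 159400 × 10⁻³ THz = 159.4
Sum: 7.991 + 8.482 + 159.4 = 175.873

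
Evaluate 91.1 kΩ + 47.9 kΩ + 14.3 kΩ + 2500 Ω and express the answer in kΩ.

155.8 kΩ

In kΩ:
  91.1 kΩ → 91.1
  47.9 kΩ → 47.9
  14.3 kΩ → 14.3
  2500 Ω = 2500e-3 kΩ = 2.5
Sum: 91.1 + 47.9 + 14.3 + 2.5 = 155.8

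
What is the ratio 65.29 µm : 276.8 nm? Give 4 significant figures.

235.9

(65.29e-6) / (276.8e-9) = 0.23587e3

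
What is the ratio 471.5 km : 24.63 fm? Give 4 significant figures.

(471.5 × 10³) / (24.63 × 10⁻¹⁵) = 19.143 × 10¹⁸

19140000000000000000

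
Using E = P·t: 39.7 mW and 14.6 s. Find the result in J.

39.7e-3 × 14.6 = 579.62e-3 J

0.57962 J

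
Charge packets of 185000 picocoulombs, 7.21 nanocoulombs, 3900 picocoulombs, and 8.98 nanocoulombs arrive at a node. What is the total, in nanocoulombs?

205.09 nanocoulombs

In nanocoulombs:
  185000 picocoulombs = 185000 × 10^-3 nanocoulombs = 185
  7.21 nanocoulombs → 7.21
  3900 picocoulombs = 3900 × 10^-3 nanocoulombs = 3.9
  8.98 nanocoulombs → 8.98
Sum: 185 + 7.21 + 3.9 + 8.98 = 205.09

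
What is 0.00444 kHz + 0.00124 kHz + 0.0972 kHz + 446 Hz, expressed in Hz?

548.88 Hz

In Hz:
  0.00444 kHz = 0.00444e3 Hz = 4.44
  0.00124 kHz = 0.00124e3 Hz = 1.24
  0.0972 kHz = 0.0972e3 Hz = 97.2
  446 Hz → 446
Sum: 4.44 + 1.24 + 97.2 + 446 = 548.88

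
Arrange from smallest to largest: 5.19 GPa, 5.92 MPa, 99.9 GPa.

5.92 MPa < 5.19 GPa < 99.9 GPa

5.19 GPa = 5190000000 Pa
5.92 MPa = 5920000 Pa
99.9 GPa = 99900000000 Pa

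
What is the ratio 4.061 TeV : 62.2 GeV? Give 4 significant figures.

(4.061 × 10¹²) / (62.2 × 10⁹) = 0.065289 × 10³

65.29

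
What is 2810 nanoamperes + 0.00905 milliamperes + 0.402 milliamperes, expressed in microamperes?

413.86 microamperes

In microamperes:
  2810 nanoamperes = 2810 × 10^-3 microamperes = 2.81
  0.00905 milliamperes = 0.00905 × 10^3 microamperes = 9.05
  0.402 milliamperes = 0.402 × 10^3 microamperes = 402
Sum: 2.81 + 9.05 + 402 = 413.86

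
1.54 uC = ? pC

micro = 10^-6, pico = 10^-12; factor is 10^6.
1.54 × 10^6 = 1540000

1540000 pC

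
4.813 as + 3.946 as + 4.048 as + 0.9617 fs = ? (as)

In as:
  4.813 as → 4.813
  3.946 as → 3.946
  4.048 as → 4.048
  0.9617 fs = 0.9617 × 10³ as = 961.7
Sum: 4.813 + 3.946 + 4.048 + 961.7 = 974.507

974.507 as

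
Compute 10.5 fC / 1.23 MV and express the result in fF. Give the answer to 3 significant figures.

0.00000854 fF

(10.5e-15) / (1.23e6) = 8.5366e-21 F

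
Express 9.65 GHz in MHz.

giga = 10⁹, mega = 10⁶; factor is 10³.
9.65 × 10³ = 9650

9650 MHz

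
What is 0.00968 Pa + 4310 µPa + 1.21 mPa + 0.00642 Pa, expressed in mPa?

In mPa:
  0.00968 Pa = 0.00968e3 mPa = 9.68
  4310 µPa = 4310e-3 mPa = 4.31
  1.21 mPa → 1.21
  0.00642 Pa = 0.00642e3 mPa = 6.42
Sum: 9.68 + 4.31 + 1.21 + 6.42 = 21.62

21.62 mPa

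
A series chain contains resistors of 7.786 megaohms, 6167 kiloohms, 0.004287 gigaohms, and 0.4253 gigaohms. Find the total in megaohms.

443.54 megaohms

In megaohms:
  7.786 megaohms → 7.786
  6167 kiloohms = 6167 × 10^-3 megaohms = 6.167
  0.004287 gigaohms = 0.004287 × 10^3 megaohms = 4.287
  0.4253 gigaohms = 0.4253 × 10^3 megaohms = 425.3
Sum: 7.786 + 6.167 + 4.287 + 425.3 = 443.54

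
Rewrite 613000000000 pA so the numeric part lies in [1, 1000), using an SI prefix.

613 mA

= 613 × 10^-3 A; 10^-3 is milli.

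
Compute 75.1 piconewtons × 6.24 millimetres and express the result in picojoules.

75.1e-12 × 6.24e-3 = 468.624e-15 J

0.468624 picojoules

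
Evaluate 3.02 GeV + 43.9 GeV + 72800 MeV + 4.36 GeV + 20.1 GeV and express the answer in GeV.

144.18 GeV

In GeV:
  3.02 GeV → 3.02
  43.9 GeV → 43.9
  72800 MeV = 72800 × 10⁻³ GeV = 72.8
  4.36 GeV → 4.36
  20.1 GeV → 20.1
Sum: 3.02 + 43.9 + 72.8 + 4.36 + 20.1 = 144.18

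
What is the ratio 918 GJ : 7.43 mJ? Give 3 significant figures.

(918e9) / (7.43e-3) = 123.6e12

124000000000000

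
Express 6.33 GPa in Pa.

6330000000 Pa

giga = 10⁹, (no prefix) = 10⁰; factor is 10⁹.
6.33 × 10⁹ = 6330000000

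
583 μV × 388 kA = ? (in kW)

583e-6 × 388e3 = 226204e-3 W

0.226204 kW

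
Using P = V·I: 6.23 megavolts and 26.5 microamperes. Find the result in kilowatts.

0.165095 kilowatts

6.23 × 10⁶ × 26.5 × 10⁻⁶ = 165.095 W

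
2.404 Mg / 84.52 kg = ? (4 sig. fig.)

28.44

(2.404 × 10^6) / (84.52 × 10^3) = 0.028443 × 10^3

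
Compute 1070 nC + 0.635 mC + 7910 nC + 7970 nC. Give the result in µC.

In µC:
  1070 nC = 1070 × 10⁻³ µC = 1.07
  0.635 mC = 0.635 × 10³ µC = 635
  7910 nC = 7910 × 10⁻³ µC = 7.91
  7970 nC = 7970 × 10⁻³ µC = 7.97
Sum: 1.07 + 635 + 7.91 + 7.97 = 651.95

651.95 µC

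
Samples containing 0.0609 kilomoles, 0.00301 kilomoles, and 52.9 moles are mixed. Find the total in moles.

116.81 moles

In moles:
  0.0609 kilomoles = 0.0609 × 10^3 moles = 60.9
  0.00301 kilomoles = 0.00301 × 10^3 moles = 3.01
  52.9 moles → 52.9
Sum: 60.9 + 3.01 + 52.9 = 116.81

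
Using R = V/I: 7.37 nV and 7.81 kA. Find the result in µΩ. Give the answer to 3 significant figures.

(7.37 × 10⁻⁹) / (7.81 × 10³) = 0.94366 × 10⁻¹² Ω

0.000000944 µΩ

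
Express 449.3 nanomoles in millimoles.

0.0004493 millimoles

nano = 10⁻⁹, milli = 10⁻³; factor is 10⁻⁶.
449.3 × 10⁻⁶ = 0.0004493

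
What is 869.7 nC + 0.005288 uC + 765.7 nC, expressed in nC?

In nC:
  869.7 nC → 869.7
  0.005288 uC = 0.005288 × 10^3 nC = 5.288
  765.7 nC → 765.7
Sum: 869.7 + 5.288 + 765.7 = 1640.688

1640.688 nC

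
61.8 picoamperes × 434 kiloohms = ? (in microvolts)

26.8212 microvolts

61.8 × 10^-12 × 434 × 10^3 = 26821.2 × 10^-9 V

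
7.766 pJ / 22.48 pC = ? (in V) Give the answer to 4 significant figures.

0.3455 V

(7.766 × 10^-12) / (22.48 × 10^-12) = 0.345463 V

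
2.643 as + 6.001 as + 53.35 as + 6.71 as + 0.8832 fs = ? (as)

951.904 as

In as:
  2.643 as → 2.643
  6.001 as → 6.001
  53.35 as → 53.35
  6.71 as → 6.71
  0.8832 fs = 0.8832 × 10³ as = 883.2
Sum: 2.643 + 6.001 + 53.35 + 6.71 + 883.2 = 951.904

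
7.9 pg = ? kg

pico = 1e-12, kilo = 1e3; factor is 1e-15.
7.9 × 1e-15 = 0.0000000000000079

0.0000000000000079 kg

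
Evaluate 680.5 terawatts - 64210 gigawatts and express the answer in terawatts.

616.29 terawatts

In terawatts:
  680.5 terawatts → 680.5
  64210 gigawatts = 64210e-3 terawatts = 64.21
Difference: 680.5 - 64.21 = 616.29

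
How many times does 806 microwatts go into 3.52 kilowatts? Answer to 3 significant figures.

4370000

(3.52e3) / (806e-6) = 0.004367e9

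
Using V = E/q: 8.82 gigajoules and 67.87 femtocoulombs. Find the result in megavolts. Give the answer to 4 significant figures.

130000000000000000 megavolts

(8.82e9) / (67.87e-15) = 0.129954e24 V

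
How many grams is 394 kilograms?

394000 grams

kilo = 10³, (no prefix) = 10⁰; factor is 10³.
394 × 10³ = 394000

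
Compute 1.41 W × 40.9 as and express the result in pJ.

1.41 × 40.9 × 10⁻¹⁸ = 57.669 × 10⁻¹⁸ J

0.000057669 pJ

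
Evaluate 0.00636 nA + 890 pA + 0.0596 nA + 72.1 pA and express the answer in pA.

1028.06 pA

In pA:
  0.00636 nA = 0.00636 × 10^3 pA = 6.36
  890 pA → 890
  0.0596 nA = 0.0596 × 10^3 pA = 59.6
  72.1 pA → 72.1
Sum: 6.36 + 890 + 59.6 + 72.1 = 1028.06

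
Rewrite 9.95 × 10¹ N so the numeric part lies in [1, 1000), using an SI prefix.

99.5 N

= 99.5 N; mantissa already in [1, 1000).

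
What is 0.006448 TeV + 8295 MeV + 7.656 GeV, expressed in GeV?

22.399 GeV

In GeV:
  0.006448 TeV = 0.006448e3 GeV = 6.448
  8295 MeV = 8295e-3 GeV = 8.295
  7.656 GeV → 7.656
Sum: 6.448 + 8.295 + 7.656 = 22.399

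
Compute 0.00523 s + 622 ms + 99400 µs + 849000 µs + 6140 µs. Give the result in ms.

1581.77 ms

In ms:
  0.00523 s = 0.00523 × 10^3 ms = 5.23
  622 ms → 622
  99400 µs = 99400 × 10^-3 ms = 99.4
  849000 µs = 849000 × 10^-3 ms = 849
  6140 µs = 6140 × 10^-3 ms = 6.14
Sum: 5.23 + 622 + 99.4 + 849 + 6.14 = 1581.77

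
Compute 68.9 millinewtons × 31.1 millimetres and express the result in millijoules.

2.14279 millijoules

68.9 × 10^-3 × 31.1 × 10^-3 = 2142.79 × 10^-6 J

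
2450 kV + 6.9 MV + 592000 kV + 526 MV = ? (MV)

In MV:
  2450 kV = 2450 × 10⁻³ MV = 2.45
  6.9 MV → 6.9
  592000 kV = 592000 × 10⁻³ MV = 592
  526 MV → 526
Sum: 2.45 + 6.9 + 592 + 526 = 1127.35

1127.35 MV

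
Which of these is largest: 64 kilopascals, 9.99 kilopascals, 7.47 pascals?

64 kilopascals

64 kilopascals = 64000 pascals
9.99 kilopascals = 9990 pascals
7.47 pascals = 7.47 pascals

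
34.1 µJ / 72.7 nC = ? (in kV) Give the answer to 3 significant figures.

0.469 kV

(34.1 × 10⁻⁶) / (72.7 × 10⁻⁹) = 0.46905 × 10³ V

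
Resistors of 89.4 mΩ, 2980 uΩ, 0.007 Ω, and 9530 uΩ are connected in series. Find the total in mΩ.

108.91 mΩ

In mΩ:
  89.4 mΩ → 89.4
  2980 uΩ = 2980 × 10^-3 mΩ = 2.98
  0.007 Ω = 0.007 × 10^3 mΩ = 7
  9530 uΩ = 9530 × 10^-3 mΩ = 9.53
Sum: 89.4 + 2.98 + 7 + 9.53 = 108.91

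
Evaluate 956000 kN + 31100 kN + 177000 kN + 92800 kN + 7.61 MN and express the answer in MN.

In MN:
  956000 kN = 956000e-3 MN = 956
  31100 kN = 31100e-3 MN = 31.1
  177000 kN = 177000e-3 MN = 177
  92800 kN = 92800e-3 MN = 92.8
  7.61 MN → 7.61
Sum: 956 + 31.1 + 177 + 92.8 + 7.61 = 1264.51

1264.51 MN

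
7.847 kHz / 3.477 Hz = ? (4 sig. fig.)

(7.847 × 10³) / (3.477) = 2.2568 × 10³

2257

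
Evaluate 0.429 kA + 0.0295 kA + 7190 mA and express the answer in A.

In A:
  0.429 kA = 0.429 × 10^3 A = 429
  0.0295 kA = 0.0295 × 10^3 A = 29.5
  7190 mA = 7190 × 10^-3 A = 7.19
Sum: 429 + 29.5 + 7.19 = 465.69

465.69 A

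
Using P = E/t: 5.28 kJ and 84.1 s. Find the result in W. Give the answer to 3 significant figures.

(5.28 × 10^3) / (84.1) = 0.062782 × 10^3 W

62.8 W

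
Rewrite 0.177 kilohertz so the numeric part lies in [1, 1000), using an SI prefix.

= 177 hertz; mantissa already in [1, 1000).

177 hertz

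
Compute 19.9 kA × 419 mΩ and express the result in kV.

19.9 × 10^3 × 419 × 10^-3 = 8338.1 V

8.3381 kV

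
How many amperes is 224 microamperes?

0.000224 amperes

micro = 10^-6, (no prefix) = 10^0; factor is 10^-6.
224 × 10^-6 = 0.000224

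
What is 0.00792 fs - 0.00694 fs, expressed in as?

0.98 as

In as:
  0.00792 fs = 0.00792 × 10^3 as = 7.92
  0.00694 fs = 0.00694 × 10^3 as = 6.94
Difference: 7.92 - 6.94 = 0.98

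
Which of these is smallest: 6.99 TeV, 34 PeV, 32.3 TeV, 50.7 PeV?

6.99 TeV = 6990000000000 eV
34 PeV = 34000000000000000 eV
32.3 TeV = 32300000000000 eV
50.7 PeV = 50700000000000000 eV

6.99 TeV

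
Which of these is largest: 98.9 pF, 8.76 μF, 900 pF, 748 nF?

8.76 μF

98.9 pF = 0.0000000000989 F
8.76 μF = 0.00000876 F
900 pF = 0.0000000009 F
748 nF = 0.000000748 F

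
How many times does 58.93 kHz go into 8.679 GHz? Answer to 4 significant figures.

147300

(8.679 × 10⁹) / (58.93 × 10³) = 0.14728 × 10⁶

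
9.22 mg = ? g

0.00922 g

milli = 10^-3, (no prefix) = 10^0; factor is 10^-3.
9.22 × 10^-3 = 0.00922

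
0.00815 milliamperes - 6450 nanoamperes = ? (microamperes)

1.7 microamperes

In microamperes:
  0.00815 milliamperes = 0.00815e3 microamperes = 8.15
  6450 nanoamperes = 6450e-3 microamperes = 6.45
Difference: 8.15 - 6.45 = 1.7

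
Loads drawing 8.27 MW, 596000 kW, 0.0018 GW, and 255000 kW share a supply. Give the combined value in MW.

In MW:
  8.27 MW → 8.27
  596000 kW = 596000 × 10⁻³ MW = 596
  0.0018 GW = 0.0018 × 10³ MW = 1.8
  255000 kW = 255000 × 10⁻³ MW = 255
Sum: 8.27 + 596 + 1.8 + 255 = 861.07

861.07 MW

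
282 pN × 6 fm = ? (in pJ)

282 × 10^-12 × 6 × 10^-15 = 1692 × 10^-27 J

0.000000000001692 pJ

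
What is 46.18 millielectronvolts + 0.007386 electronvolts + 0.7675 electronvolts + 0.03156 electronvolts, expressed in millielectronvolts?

In millielectronvolts:
  46.18 millielectronvolts → 46.18
  0.007386 electronvolts = 0.007386e3 millielectronvolts = 7.386
  0.7675 electronvolts = 0.7675e3 millielectronvolts = 767.5
  0.03156 electronvolts = 0.03156e3 millielectronvolts = 31.56
Sum: 46.18 + 7.386 + 767.5 + 31.56 = 852.626

852.626 millielectronvolts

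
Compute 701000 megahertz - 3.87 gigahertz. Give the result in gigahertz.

697.13 gigahertz

In gigahertz:
  701000 megahertz = 701000 × 10⁻³ gigahertz = 701
  3.87 gigahertz → 3.87
Difference: 701 - 3.87 = 697.13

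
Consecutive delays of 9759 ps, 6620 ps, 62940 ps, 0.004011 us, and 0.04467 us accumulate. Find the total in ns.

In ns:
  9759 ps = 9759 × 10^-3 ns = 9.759
  6620 ps = 6620 × 10^-3 ns = 6.62
  62940 ps = 62940 × 10^-3 ns = 62.94
  0.004011 us = 0.004011 × 10^3 ns = 4.011
  0.04467 us = 0.04467 × 10^3 ns = 44.67
Sum: 9.759 + 6.62 + 62.94 + 4.011 + 44.67 = 128

128 ns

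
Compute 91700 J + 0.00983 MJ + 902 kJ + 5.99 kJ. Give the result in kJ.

1009.52 kJ

In kJ:
  91700 J = 91700e-3 kJ = 91.7
  0.00983 MJ = 0.00983e3 kJ = 9.83
  902 kJ → 902
  5.99 kJ → 5.99
Sum: 91.7 + 9.83 + 902 + 5.99 = 1009.52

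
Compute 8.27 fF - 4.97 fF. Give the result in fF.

3.3 fF

In fF:
  8.27 fF → 8.27
  4.97 fF → 4.97
Difference: 8.27 - 4.97 = 3.3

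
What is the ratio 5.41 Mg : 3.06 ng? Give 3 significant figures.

(5.41e6) / (3.06e-9) = 1.768e15

1770000000000000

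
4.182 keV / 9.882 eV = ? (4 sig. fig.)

(4.182 × 10^3) / (9.882) = 0.42319 × 10^3

423.2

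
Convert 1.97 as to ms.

0.00000000000000197 ms

atto = 10^-18, milli = 10^-3; factor is 10^-15.
1.97 × 10^-15 = 0.00000000000000197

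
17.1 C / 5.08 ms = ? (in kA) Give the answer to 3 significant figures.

(17.1) / (5.08 × 10^-3) = 3.3661 × 10^3 A

3.37 kA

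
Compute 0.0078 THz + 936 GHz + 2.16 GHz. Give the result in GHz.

945.96 GHz

In GHz:
  0.0078 THz = 0.0078 × 10^3 GHz = 7.8
  936 GHz → 936
  2.16 GHz → 2.16
Sum: 7.8 + 936 + 2.16 = 945.96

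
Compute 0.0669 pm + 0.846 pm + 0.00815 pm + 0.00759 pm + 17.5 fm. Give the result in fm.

In fm:
  0.0669 pm = 0.0669e3 fm = 66.9
  0.846 pm = 0.846e3 fm = 846
  0.00815 pm = 0.00815e3 fm = 8.15
  0.00759 pm = 0.00759e3 fm = 7.59
  17.5 fm → 17.5
Sum: 66.9 + 846 + 8.15 + 7.59 + 17.5 = 946.14

946.14 fm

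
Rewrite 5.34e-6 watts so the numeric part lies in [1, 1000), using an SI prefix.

= 5.34e-6 watts; 1e-6 is micro.

5.34 microwatts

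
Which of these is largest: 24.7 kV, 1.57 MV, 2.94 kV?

24.7 kV = 24700 V
1.57 MV = 1570000 V
2.94 kV = 2940 V

1.57 MV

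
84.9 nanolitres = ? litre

nano = 10^-9, (no prefix) = 10^0; factor is 10^-9.
84.9 × 10^-9 = 0.0000000849

0.0000000849 litres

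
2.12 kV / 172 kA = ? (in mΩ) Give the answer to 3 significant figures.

12.3 mΩ

(2.12e3) / (172e3) = 0.012326 Ω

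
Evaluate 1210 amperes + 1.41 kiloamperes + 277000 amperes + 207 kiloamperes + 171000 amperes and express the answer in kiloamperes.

In kiloamperes:
  1210 amperes = 1210 × 10^-3 kiloamperes = 1.21
  1.41 kiloamperes → 1.41
  277000 amperes = 277000 × 10^-3 kiloamperes = 277
  207 kiloamperes → 207
  171000 amperes = 171000 × 10^-3 kiloamperes = 171
Sum: 1.21 + 1.41 + 277 + 207 + 171 = 657.62

657.62 kiloamperes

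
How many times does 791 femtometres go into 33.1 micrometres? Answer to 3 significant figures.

(33.1e-6) / (791e-15) = 0.04185e9

41800000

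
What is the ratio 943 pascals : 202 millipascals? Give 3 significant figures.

(943) / (202 × 10⁻³) = 4.668 × 10³

4670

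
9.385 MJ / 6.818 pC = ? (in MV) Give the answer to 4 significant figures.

1377000000000 MV

(9.385 × 10^6) / (6.818 × 10^-12) = 1.3765 × 10^18 V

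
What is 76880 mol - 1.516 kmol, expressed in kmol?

75.364 kmol

In kmol:
  76880 mol = 76880e-3 kmol = 76.88
  1.516 kmol → 1.516
Difference: 76.88 - 1.516 = 75.364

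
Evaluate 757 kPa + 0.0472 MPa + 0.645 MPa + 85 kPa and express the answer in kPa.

1534.2 kPa

In kPa:
  757 kPa → 757
  0.0472 MPa = 0.0472e3 kPa = 47.2
  0.645 MPa = 0.645e3 kPa = 645
  85 kPa → 85
Sum: 757 + 47.2 + 645 + 85 = 1534.2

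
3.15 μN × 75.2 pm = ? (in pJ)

3.15e-6 × 75.2e-12 = 236.88e-18 J

0.00023688 pJ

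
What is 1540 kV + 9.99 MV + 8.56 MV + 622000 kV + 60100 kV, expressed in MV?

702.19 MV

In MV:
  1540 kV = 1540 × 10^-3 MV = 1.54
  9.99 MV → 9.99
  8.56 MV → 8.56
  622000 kV = 622000 × 10^-3 MV = 622
  60100 kV = 60100 × 10^-3 MV = 60.1
Sum: 1.54 + 9.99 + 8.56 + 622 + 60.1 = 702.19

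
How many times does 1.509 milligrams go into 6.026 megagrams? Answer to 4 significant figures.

(6.026e6) / (1.509e-3) = 3.9934e9

3993000000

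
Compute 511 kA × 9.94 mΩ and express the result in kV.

5.07934 kV

511 × 10³ × 9.94 × 10⁻³ = 5079.34 V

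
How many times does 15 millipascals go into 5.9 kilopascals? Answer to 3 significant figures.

(5.9 × 10^3) / (15 × 10^-3) = 0.3933 × 10^6

393000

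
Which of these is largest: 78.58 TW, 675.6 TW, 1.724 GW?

675.6 TW

78.58 TW = 78580000000000 W
675.6 TW = 675600000000000 W
1.724 GW = 1724000000 W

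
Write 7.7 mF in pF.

7700000000 pF

milli = 1e-3, pico = 1e-12; factor is 1e9.
7.7 × 1e9 = 7700000000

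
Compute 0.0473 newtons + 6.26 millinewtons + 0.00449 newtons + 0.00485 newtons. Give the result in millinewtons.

62.9 millinewtons

In millinewtons:
  0.0473 newtons = 0.0473 × 10^3 millinewtons = 47.3
  6.26 millinewtons → 6.26
  0.00449 newtons = 0.00449 × 10^3 millinewtons = 4.49
  0.00485 newtons = 0.00485 × 10^3 millinewtons = 4.85
Sum: 47.3 + 6.26 + 4.49 + 4.85 = 62.9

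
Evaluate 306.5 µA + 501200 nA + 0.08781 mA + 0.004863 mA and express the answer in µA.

In µA:
  306.5 µA → 306.5
  501200 nA = 501200 × 10^-3 µA = 501.2
  0.08781 mA = 0.08781 × 10^3 µA = 87.81
  0.004863 mA = 0.004863 × 10^3 µA = 4.863
Sum: 306.5 + 501.2 + 87.81 + 4.863 = 900.373

900.373 µA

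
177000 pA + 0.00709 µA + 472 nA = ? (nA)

656.09 nA

In nA:
  177000 pA = 177000 × 10^-3 nA = 177
  0.00709 µA = 0.00709 × 10^3 nA = 7.09
  472 nA → 472
Sum: 177 + 7.09 + 472 = 656.09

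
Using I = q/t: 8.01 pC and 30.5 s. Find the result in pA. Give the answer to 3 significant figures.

0.263 pA

(8.01 × 10⁻¹²) / (30.5) = 0.26262 × 10⁻¹² A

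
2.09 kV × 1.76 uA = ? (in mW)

2.09 × 10^3 × 1.76 × 10^-6 = 3.6784 × 10^-3 W

3.6784 mW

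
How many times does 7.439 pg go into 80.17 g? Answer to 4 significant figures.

(80.17) / (7.439 × 10⁻¹²) = 10.777 × 10¹²

10780000000000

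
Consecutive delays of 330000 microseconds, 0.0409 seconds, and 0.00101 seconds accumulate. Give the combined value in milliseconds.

371.91 milliseconds

In milliseconds:
  330000 microseconds = 330000e-3 milliseconds = 330
  0.0409 seconds = 0.0409e3 milliseconds = 40.9
  0.00101 seconds = 0.00101e3 milliseconds = 1.01
Sum: 330 + 40.9 + 1.01 = 371.91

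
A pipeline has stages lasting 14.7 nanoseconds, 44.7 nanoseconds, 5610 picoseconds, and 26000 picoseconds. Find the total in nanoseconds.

In nanoseconds:
  14.7 nanoseconds → 14.7
  44.7 nanoseconds → 44.7
  5610 picoseconds = 5610 × 10⁻³ nanoseconds = 5.61
  26000 picoseconds = 26000 × 10⁻³ nanoseconds = 26
Sum: 14.7 + 44.7 + 5.61 + 26 = 91.01

91.01 nanoseconds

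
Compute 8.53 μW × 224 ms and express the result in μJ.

1.91072 μJ

8.53e-6 × 224e-3 = 1910.72e-9 J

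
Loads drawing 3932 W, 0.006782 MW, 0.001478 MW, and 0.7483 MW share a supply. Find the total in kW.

760.492 kW

In kW:
  3932 W = 3932 × 10^-3 kW = 3.932
  0.006782 MW = 0.006782 × 10^3 kW = 6.782
  0.001478 MW = 0.001478 × 10^3 kW = 1.478
  0.7483 MW = 0.7483 × 10^3 kW = 748.3
Sum: 3.932 + 6.782 + 1.478 + 748.3 = 760.492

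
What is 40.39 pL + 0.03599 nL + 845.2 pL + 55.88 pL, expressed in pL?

977.46 pL

In pL:
  40.39 pL → 40.39
  0.03599 nL = 0.03599 × 10^3 pL = 35.99
  845.2 pL → 845.2
  55.88 pL → 55.88
Sum: 40.39 + 35.99 + 845.2 + 55.88 = 977.46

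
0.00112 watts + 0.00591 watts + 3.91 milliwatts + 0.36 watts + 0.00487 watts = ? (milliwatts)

In milliwatts:
  0.00112 watts = 0.00112 × 10^3 milliwatts = 1.12
  0.00591 watts = 0.00591 × 10^3 milliwatts = 5.91
  3.91 milliwatts → 3.91
  0.36 watts = 0.36 × 10^3 milliwatts = 360
  0.00487 watts = 0.00487 × 10^3 milliwatts = 4.87
Sum: 1.12 + 5.91 + 3.91 + 360 + 4.87 = 375.81

375.81 milliwatts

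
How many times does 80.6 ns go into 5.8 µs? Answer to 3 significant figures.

(5.8 × 10^-6) / (80.6 × 10^-9) = 0.07196 × 10^3

72.0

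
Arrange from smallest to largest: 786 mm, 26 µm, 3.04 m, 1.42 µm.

786 mm = 0.786 m
26 µm = 0.000026 m
3.04 m = 3.04 m
1.42 µm = 0.00000142 m

1.42 µm < 26 µm < 786 mm < 3.04 m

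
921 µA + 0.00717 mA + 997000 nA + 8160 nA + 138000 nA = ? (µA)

2071.33 µA

In µA:
  921 µA → 921
  0.00717 mA = 0.00717 × 10^3 µA = 7.17
  997000 nA = 997000 × 10^-3 µA = 997
  8160 nA = 8160 × 10^-3 µA = 8.16
  138000 nA = 138000 × 10^-3 µA = 138
Sum: 921 + 7.17 + 997 + 8.16 + 138 = 2071.33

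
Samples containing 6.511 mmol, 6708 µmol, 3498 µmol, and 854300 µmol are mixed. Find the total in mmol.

871.017 mmol

In mmol:
  6.511 mmol → 6.511
  6708 µmol = 6708e-3 mmol = 6.708
  3498 µmol = 3498e-3 mmol = 3.498
  854300 µmol = 854300e-3 mmol = 854.3
Sum: 6.511 + 6.708 + 3.498 + 854.3 = 871.017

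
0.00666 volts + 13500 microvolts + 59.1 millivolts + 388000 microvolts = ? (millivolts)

467.26 millivolts

In millivolts:
  0.00666 volts = 0.00666 × 10^3 millivolts = 6.66
  13500 microvolts = 13500 × 10^-3 millivolts = 13.5
  59.1 millivolts → 59.1
  388000 microvolts = 388000 × 10^-3 millivolts = 388
Sum: 6.66 + 13.5 + 59.1 + 388 = 467.26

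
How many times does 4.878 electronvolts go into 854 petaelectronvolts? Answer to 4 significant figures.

(854e15) / (4.878) = 175.07e15

175100000000000000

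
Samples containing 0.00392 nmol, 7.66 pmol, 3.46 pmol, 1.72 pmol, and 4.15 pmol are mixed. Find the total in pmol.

20.91 pmol

In pmol:
  0.00392 nmol = 0.00392e3 pmol = 3.92
  7.66 pmol → 7.66
  3.46 pmol → 3.46
  1.72 pmol → 1.72
  4.15 pmol → 4.15
Sum: 3.92 + 7.66 + 3.46 + 1.72 + 4.15 = 20.91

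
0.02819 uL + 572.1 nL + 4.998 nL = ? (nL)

In nL:
  0.02819 uL = 0.02819 × 10^3 nL = 28.19
  572.1 nL → 572.1
  4.998 nL → 4.998
Sum: 28.19 + 572.1 + 4.998 = 605.288

605.288 nL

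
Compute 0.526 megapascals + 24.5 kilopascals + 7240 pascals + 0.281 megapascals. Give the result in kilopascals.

In kilopascals:
  0.526 megapascals = 0.526 × 10³ kilopascals = 526
  24.5 kilopascals → 24.5
  7240 pascals = 7240 × 10⁻³ kilopascals = 7.24
  0.281 megapascals = 0.281 × 10³ kilopascals = 281
Sum: 526 + 24.5 + 7.24 + 281 = 838.74

838.74 kilopascals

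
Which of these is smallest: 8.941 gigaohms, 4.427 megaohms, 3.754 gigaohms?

4.427 megaohms

8.941 gigaohms = 8941000000 ohms
4.427 megaohms = 4427000 ohms
3.754 gigaohms = 3754000000 ohms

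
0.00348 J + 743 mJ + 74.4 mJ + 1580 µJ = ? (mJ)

In mJ:
  0.00348 J = 0.00348 × 10³ mJ = 3.48
  743 mJ → 743
  74.4 mJ → 74.4
  1580 µJ = 1580 × 10⁻³ mJ = 1.58
Sum: 3.48 + 743 + 74.4 + 1.58 = 822.46

822.46 mJ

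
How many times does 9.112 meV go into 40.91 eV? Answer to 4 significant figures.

4490

(40.91) / (9.112 × 10⁻³) = 4.4897 × 10³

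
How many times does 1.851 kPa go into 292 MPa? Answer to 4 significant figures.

(292e6) / (1.851e3) = 157.75e3

157800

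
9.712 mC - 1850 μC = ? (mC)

In mC:
  9.712 mC → 9.712
  1850 μC = 1850 × 10⁻³ mC = 1.85
Difference: 9.712 - 1.85 = 7.862

7.862 mC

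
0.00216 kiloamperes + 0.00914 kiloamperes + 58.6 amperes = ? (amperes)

69.9 amperes

In amperes:
  0.00216 kiloamperes = 0.00216 × 10^3 amperes = 2.16
  0.00914 kiloamperes = 0.00914 × 10^3 amperes = 9.14
  58.6 amperes → 58.6
Sum: 2.16 + 9.14 + 58.6 = 69.9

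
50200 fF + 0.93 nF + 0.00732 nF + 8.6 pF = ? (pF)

In pF:
  50200 fF = 50200 × 10⁻³ pF = 50.2
  0.93 nF = 0.93 × 10³ pF = 930
  0.00732 nF = 0.00732 × 10³ pF = 7.32
  8.6 pF → 8.6
Sum: 50.2 + 930 + 7.32 + 8.6 = 996.12

996.12 pF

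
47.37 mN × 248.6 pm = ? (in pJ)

11.776182 pJ

47.37 × 10^-3 × 248.6 × 10^-12 = 11776.182 × 10^-15 J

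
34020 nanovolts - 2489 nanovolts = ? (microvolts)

In microvolts:
  34020 nanovolts = 34020 × 10^-3 microvolts = 34.02
  2489 nanovolts = 2489 × 10^-3 microvolts = 2.489
Difference: 34.02 - 2.489 = 31.531

31.531 microvolts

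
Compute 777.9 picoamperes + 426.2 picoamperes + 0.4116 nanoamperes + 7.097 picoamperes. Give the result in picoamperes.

1622.797 picoamperes

In picoamperes:
  777.9 picoamperes → 777.9
  426.2 picoamperes → 426.2
  0.4116 nanoamperes = 0.4116 × 10^3 picoamperes = 411.6
  7.097 picoamperes → 7.097
Sum: 777.9 + 426.2 + 411.6 + 7.097 = 1622.797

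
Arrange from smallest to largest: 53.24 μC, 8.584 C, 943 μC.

53.24 μC = 0.00005324 C
8.584 C = 8.584 C
943 μC = 0.000943 C

53.24 μC < 943 μC < 8.584 C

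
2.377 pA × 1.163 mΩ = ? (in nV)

0.000002764451 nV

2.377e-12 × 1.163e-3 = 2.764451e-15 V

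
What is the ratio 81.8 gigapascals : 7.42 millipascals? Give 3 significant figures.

(81.8 × 10⁹) / (7.42 × 10⁻³) = 11.02 × 10¹²

11000000000000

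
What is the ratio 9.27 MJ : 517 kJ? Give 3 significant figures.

(9.27 × 10⁶) / (517 × 10³) = 0.01793 × 10³

17.9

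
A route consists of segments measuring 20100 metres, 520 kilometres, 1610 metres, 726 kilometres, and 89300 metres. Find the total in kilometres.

In kilometres:
  20100 metres = 20100 × 10⁻³ kilometres = 20.1
  520 kilometres → 520
  1610 metres = 1610 × 10⁻³ kilometres = 1.61
  726 kilometres → 726
  89300 metres = 89300 × 10⁻³ kilometres = 89.3
Sum: 20.1 + 520 + 1.61 + 726 + 89.3 = 1357.01

1357.01 kilometres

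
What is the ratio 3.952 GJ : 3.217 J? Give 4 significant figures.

(3.952e9) / (3.217) = 1.2285e9

1228000000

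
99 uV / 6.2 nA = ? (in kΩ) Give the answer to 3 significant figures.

16.0 kΩ

(99 × 10^-6) / (6.2 × 10^-9) = 15.968 × 10^3 Ω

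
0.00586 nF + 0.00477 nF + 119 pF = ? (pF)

In pF:
  0.00586 nF = 0.00586 × 10³ pF = 5.86
  0.00477 nF = 0.00477 × 10³ pF = 4.77
  119 pF → 119
Sum: 5.86 + 4.77 + 119 = 129.63

129.63 pF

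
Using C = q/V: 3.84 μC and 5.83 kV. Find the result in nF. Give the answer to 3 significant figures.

0.659 nF

(3.84e-6) / (5.83e3) = 0.65866e-9 F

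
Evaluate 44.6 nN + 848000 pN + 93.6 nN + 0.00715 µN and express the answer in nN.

993.35 nN

In nN:
  44.6 nN → 44.6
  848000 pN = 848000e-3 nN = 848
  93.6 nN → 93.6
  0.00715 µN = 0.00715e3 nN = 7.15
Sum: 44.6 + 848 + 93.6 + 7.15 = 993.35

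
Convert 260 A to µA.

(no prefix) = 10^0, micro = 10^-6; factor is 10^6.
260 × 10^6 = 260000000

260000000 µA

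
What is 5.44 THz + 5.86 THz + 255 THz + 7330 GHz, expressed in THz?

273.63 THz

In THz:
  5.44 THz → 5.44
  5.86 THz → 5.86
  255 THz → 255
  7330 GHz = 7330e-3 THz = 7.33
Sum: 5.44 + 5.86 + 255 + 7.33 = 273.63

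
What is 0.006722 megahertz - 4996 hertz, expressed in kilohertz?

In kilohertz:
  0.006722 megahertz = 0.006722e3 kilohertz = 6.722
  4996 hertz = 4996e-3 kilohertz = 4.996
Difference: 6.722 - 4.996 = 1.726

1.726 kilohertz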